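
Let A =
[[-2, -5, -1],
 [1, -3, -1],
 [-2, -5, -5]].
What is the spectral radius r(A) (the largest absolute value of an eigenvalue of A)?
r(A) ≈ 6.6252

The eigenvalues of A are the roots of its characteristic polynomial. With M = A (coefficients from the trace, the sum of principal 2x2 minors, and det A):
  p(λ) = det(λ I - M) = λ^3 + 10λ^2 + 29λ + 44.
No integer candidate from the rational root theorem (±divisors of 44) is a root, so the roots are irrational. The cubic discriminant is Δ = -12048 < 0, so there is one real root and a complex-conjugate pair. p(-7) = -12 and p(-6) = 14 have opposite signs, so a root lies in (-7, -6); Newton's method refines it to λ ≈ -6.6252. Dividing out (λ - (-6.6252)) leaves approximately λ^2 + 3.3748λ + 6.6413. For λ^2 + 3.3748λ + 6.6413 the discriminant is -15.176. It is negative, so the remaining roots are the complex-conjugate pair λ ≈ -1.6874 ± 1.9478i. Their product equals the constant term, so |λ|^2 ≈ 6.6413 and |λ| ≈ 2.5771.
Thus the eigenvalues (to 4 decimals) are -6.6252 (modulus 6.6252); -1.6874 ± 1.9478i (modulus 2.5771). The spectral radius is the largest modulus: r(A) ≈ 6.6252. (Cross-check: r(A) ≤ ||A||_2 ≈ 9.223; equality holds whenever A is normal, though it can also hold for some non-normal A.)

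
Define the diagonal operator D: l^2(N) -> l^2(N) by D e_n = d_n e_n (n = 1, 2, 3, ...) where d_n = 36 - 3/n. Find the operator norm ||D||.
||D|| = 36

For a diagonal operator on l^2 with entries d_n, ||D|| = sup_n |d_n|. Here d_1 = 33, d_2 = 69/2, ..., and d_n = 36 - 3/n increases monotonically toward 36. All terms lie in [33, 36), so |d_n| = d_n and the supremum is the limit 36, which is not attained by any individual d_n. Hence ||D|| = 36.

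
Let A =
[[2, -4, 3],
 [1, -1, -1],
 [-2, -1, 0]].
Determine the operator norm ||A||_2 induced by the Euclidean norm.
||A||_2 ≈ 5.4168 (= sqrt(largest eigenvalue of A^T A))

||A||_2 = sigma_max(A) = sqrt(lambda_max(A^T A)). Form the symmetric matrix M = A^T A =
[[9, -7, 5],
 [-7, 18, -11],
 [5, -11, 10]].
Its characteristic polynomial (trace, sum of principal 2x2 minors, determinant of M give the coefficients) is
  p(λ) = det(λ I - M) = λ^3 - 37λ^2 + 237λ - 361.
No integer candidate from the rational root theorem (±divisors of 361) is a root, so the roots are irrational. The cubic discriminant is Δ = 3966512 > 0, so there are three distinct real roots. p(2) = -27 and p(3) = 44 have opposite signs, so a root lies in (2, 3); Newton's method refines it to λ ≈ 2.2935. p(5) = 24 and p(6) = -55 have opposite signs, so a root lies in (5, 6); Newton's method refines it to λ ≈ 5.3643. p(29) = -216 and p(30) = 449 have opposite signs, so a root lies in (29, 30); Newton's method refines it to λ ≈ 29.3422. Check (Vieta): the three roots sum to 37, matching tr M = 37.
So the eigenvalues of A^T A are ≈ 2.2935, 5.3643, 29.3422 (all ≥ 0, as they must be for A^T A). The largest is λ_max ≈ 29.3422, hence ||A||_2 = sqrt(λ_max) ≈ 5.4168.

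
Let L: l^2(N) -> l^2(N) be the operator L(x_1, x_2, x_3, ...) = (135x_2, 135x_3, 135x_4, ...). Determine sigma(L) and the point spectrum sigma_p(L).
sigma(L) = closed disk {z in C : |z| ≤ 135}; sigma_p(L) = open disk {z in C : |z| < 135}

Note L = 135·V where V is the unit left shift (V x)_k = x_{k+1}; so sigma(L) = 135·sigma(V) and ||L|| = 135||V||. ||L x||^2 = 18225sum_{k≥2} |x_k|^2 ≤ 18225||x||^2, with equality on {x : x_1 = 0}, so ||L|| = 135. For any lambda with |lambda| < 135, set r = lambda/135 (|r| < 1); the vector x = (1, r, r^2, ...) is in l^2 and satisfies L x = 135(r, r^2, ...) = lambda x, so lambda is an eigenvalue. On the boundary |lambda| = 135 the geometric series diverges, so no l^2 eigenvector exists, but these lambda lie in the approximate point spectrum. Hence sigma(L) is the closed disk of radius 135 and sigma_p(L) is the open disk.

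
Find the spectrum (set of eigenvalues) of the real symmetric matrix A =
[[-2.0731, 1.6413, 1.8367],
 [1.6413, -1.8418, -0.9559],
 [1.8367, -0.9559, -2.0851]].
sigma(A) ≈ {-5, -1, 0}

A is real symmetric, so its spectrum consists of real eigenvalues. Expanding the characteristic polynomial of the displayed matrix gives
  det(λ I - A) = p(λ) = λ^3 + (6)λ^2 + (5)λ + (0).
Solving p(λ) = 0 yields eigenvalues ≈ -5, -1, 0. (A is shown rounded to 4 decimals, so these recover the underlying integer eigenvalues to within that precision.)
Verification: the trace of A = -6 equals the sum of eigenvalues -6, and det(A) ≈ -0.0002 matches the eigenvalue product 0.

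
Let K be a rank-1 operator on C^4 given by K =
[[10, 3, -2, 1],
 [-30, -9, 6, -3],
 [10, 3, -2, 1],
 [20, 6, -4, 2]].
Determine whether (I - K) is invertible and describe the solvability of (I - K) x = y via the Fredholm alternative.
(I - K) is singular (det(I - K) = 0, i.e. 1 ∈ sigma(K)). (I - K) x = y is solvable iff y ⊥ ker((I - K)^*) = span{(10, 3, -2, 1)}, i.e. iff 10y_1 + 3y_2 - 2y_3 + y_4 = 0. When solvable, the solutions are x = y + c·(1, -3, 1, 2), c arbitrary (ker(I - K) = span{(1, -3, 1, 2)}, dimension 1).

K has rank 1, so it is an outer product K = u v^T: every row of K is a multiple of one row vector. Reading off the entries, u = (1, -3, 1, 2) and v = (10, 3, -2, 1) (row i of K equals u_i·v^T). A rank-one matrix u v^T satisfies K u = u (v·u) and kills the (3)-dimensional subspace v^⊥, so its characteristic polynomial is lambda^3 (lambda - v·u) with v·u = tr K = 1. Hence the eigenvalues of I - K are 1 (multiplicity 3) and 1 - (1) = 0, so det(I - K) = 0. (Direct check: I - K =
[[-9, -3, 2, -1],
 [30, 10, -6, 3],
 [-10, -3, 3, -1],
 [-20, -6, 4, -1]]
has determinant 0.) So 1 is an eigenvalue of K and (I - K) is not invertible. The finite-dimensional Fredholm alternative says: either (I - K) is invertible, or ker(I - K) ≠ {0} and then range(I - K) = ker((I - K)^*)^⊥, with dim ker(I - K) = dim ker((I - K)^*). We are in the second case, so we need both kernels. Kernel of I - K: (I - K) u = u - u (v·u) = u - u = 0, so ker(I - K) = span{u} = span{(1, -3, 1, 2)} (it is exactly 1-dimensional because rank(I - K) = 3). Kernel of the adjoint: K is real, so (I - K)^* = I - K^T = I - v u^T, and (I - v u^T) v = v - v (u·v) = 0; hence ker((I - K)^*) = span{v} = span{(10, 3, -2, 1)}. Therefore (I - K) x = y is solvable iff <y, v> = 0, i.e. iff 10y_1 + 3y_2 - 2y_3 + y_4 = 0. When this holds, K y = u (v·y) = 0, so (I - K) y = y and x = y is a particular solution; the full solution set is the line x = y + c·u = y + c·(1, -3, 1, 2), c ∈ C.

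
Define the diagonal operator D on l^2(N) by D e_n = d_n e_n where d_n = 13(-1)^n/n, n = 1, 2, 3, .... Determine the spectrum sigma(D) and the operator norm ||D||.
sigma(D) = {13(-1)^n/n : n ≥ 1} ∪ {0}; ||D|| = 13

A bounded diagonal operator on l^2 with diagonal entries d_n has spectrum equal to the closure of {d_n : n ≥ 1}: every d_n is an eigenvalue (with eigenvector e_n), so {d_n} ⊂ sigma(D); the spectrum is closed, so its closure is too; and for lambda not in the closure, (D - lambda I) has bounded inverse (the diagonal entries 1/(d_n - lambda) are bounded). For our sequence d_n = 13(-1)^n/n, n = 1, 2, 3, ...:
  - {d_n} = {13(-1)^n/n : n ≥ 1}; the only limit point is 0
  - closure = {13(-1)^n/n : n ≥ 1} ∪ {0}
For the norm: a diagonal operator has ||D|| = sup_n |d_n|. Here |d_n| = 13/n is decreasing, so sup_n |d_n| = |d_1| = 13. So ||D|| = 13.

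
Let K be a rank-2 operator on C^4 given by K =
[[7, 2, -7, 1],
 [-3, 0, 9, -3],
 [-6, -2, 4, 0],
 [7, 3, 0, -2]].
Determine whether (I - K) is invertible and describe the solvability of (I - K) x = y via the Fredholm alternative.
(I - K) is invertible (det(I - K) = -18 ≠ 0), so for every y in C^4 the equation (I - K) x = y has a unique solution.

K has rank 2 and factors as K = U V^T = u1 v1^T + u2 v2^T with u1 = (2, 0, -2, 3), v1 = (2, 1, 1, -1), u2 = (3, -3, -2, 1), v2 = (1, 0, -3, 1) (multiplying out reproduces the displayed K). The nonzero eigenvalues of U V^T coincide with those of the 2 x 2 matrix G = V^T U = [[v1·u1, v1·u2], [v2·u1, v2·u2]] = [[-1, 0], [11, 10]], and by the Sylvester determinant identity det(I_4 - U V^T) = det(I_2 - V^T U) = det([[2, 0], [-11, -9]]) = (2)(-9) - (0)(-11) = -18. (Direct check: I - K =
[[-6, -2, 7, -1],
 [3, 1, -9, 3],
 [6, 2, -3, 0],
 [-7, -3, 0, 3]]
has determinant -18.) The finite-dimensional Fredholm alternative says: either (I - K) is invertible, or ker(I - K) ≠ {0} and then range(I - K) = ker((I - K)^*)^⊥, with dim ker(I - K) = dim ker((I - K)^*). Since det(I - K) ≠ 0, 1 is not an eigenvalue of K and ker(I - K) = {0}, so we are in the first case: for every y there is a unique x = (I - K)^(-1) y. (Explicitly, by the Woodbury identity, (I - U V^T)^(-1) = I + U (I_2 - G)^(-1) V^T.)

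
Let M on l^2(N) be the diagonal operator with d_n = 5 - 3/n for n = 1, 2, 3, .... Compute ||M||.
||M|| = 5

For a diagonal operator on l^2 with entries d_n, ||M|| = sup_n |d_n|. Here d_1 = 2, d_2 = 7/2, ..., and d_n = 5 - 3/n increases monotonically toward 5. All terms lie in [2, 5), so |d_n| = d_n and the supremum is the limit 5, which is not attained by any individual d_n. Hence ||M|| = 5.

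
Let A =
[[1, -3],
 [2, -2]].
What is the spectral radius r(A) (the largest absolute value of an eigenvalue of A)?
r(A) = 2

The eigenvalues of A are the roots of its characteristic polynomial. With M = A (coefficients from the trace and determinant):
  p(λ) = det(λ I - M) = λ^2 + λ + 4.
For λ^2 + λ + 4 the discriminant is -15. It is negative, so the roots are the complex-conjugate pair λ = -1/2 ± (sqrt(15)/2) i ≈ -0.5 ± 1.9365i. For a conjugate pair the product of the roots equals the constant term, so |λ|^2 = 4 and |λ| = sqrt(4) = 2.
Thus the eigenvalues (to 4 decimals) are -0.5 ± 1.9365i (modulus 2). The spectral radius is the largest modulus: r(A) = 2. (Cross-check: r(A) ≤ ||A||_2 ≈ 4.1306; equality holds whenever A is normal, though it can also hold for some non-normal A.)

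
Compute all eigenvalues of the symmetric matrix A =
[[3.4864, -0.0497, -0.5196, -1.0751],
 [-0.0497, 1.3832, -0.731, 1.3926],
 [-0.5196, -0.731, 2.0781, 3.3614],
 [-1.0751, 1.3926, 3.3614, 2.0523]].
sigma(A) ≈ {-2, 2, 3, 6}

A is real symmetric, so its spectrum consists of real eigenvalues. Expanding the characteristic polynomial of the displayed matrix gives
  det(λ I - A) = p(λ) = λ^4 + (-9)λ^3 + (14)λ^2 + (36.0017)λ + (-72.001).
Solving p(λ) = 0 yields eigenvalues ≈ -2, 2, 3, 6. (A is shown rounded to 4 decimals, so these recover the underlying integer eigenvalues to within that precision.)
Verification: the trace of A = 9 equals the sum of eigenvalues 9, and det(A) ≈ -72.0010 matches the eigenvalue product -72.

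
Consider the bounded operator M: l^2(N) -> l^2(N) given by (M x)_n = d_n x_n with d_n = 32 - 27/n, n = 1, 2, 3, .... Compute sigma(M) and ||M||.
sigma(M) = {32 - 27/n : n ≥ 1} ∪ {32}; ||M|| = 32

A bounded diagonal operator on l^2 with diagonal entries d_n has spectrum equal to the closure of {d_n : n ≥ 1}: every d_n is an eigenvalue (with eigenvector e_n), so {d_n} ⊂ sigma(M); the spectrum is closed, so its closure is too; and for lambda not in the closure, (M - lambda I) has bounded inverse (the diagonal entries 1/(d_n - lambda) are bounded). For our sequence d_n = 32 - 27/n, n = 1, 2, 3, ...:
  - {d_n} = {32 - 27/n : n ≥ 1}; the only limit point is 32
  - closure = {32 - 27/n : n ≥ 1} ∪ {32}
For the norm: a diagonal operator has ||M|| = sup_n |d_n|. Here d_n = 32 - 27/n increases monotonically from d_1 = 5 toward 32, with all terms in [5, 32); so sup_n |d_n| = 32 (the supremum is the limit, not attained). So ||M|| = 32.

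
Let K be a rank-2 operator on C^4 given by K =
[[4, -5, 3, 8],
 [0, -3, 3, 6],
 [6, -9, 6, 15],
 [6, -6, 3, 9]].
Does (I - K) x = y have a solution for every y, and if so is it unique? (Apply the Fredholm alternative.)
(I - K) is invertible (det(I - K) = -6 ≠ 0), so for every y in C^4 the equation (I - K) x = y has a unique solution.

K has rank 2 and factors as K = U V^T = u1 v1^T + u2 v2^T with u1 = (2, 0, 3, 3), v1 = (2, -2, 1, 3), u2 = (1, 3, 3, 0), v2 = (0, -1, 1, 2) (multiplying out reproduces the displayed K). The nonzero eigenvalues of U V^T coincide with those of the 2 x 2 matrix G = V^T U = [[v1·u1, v1·u2], [v2·u1, v2·u2]] = [[16, -1], [9, 0]], and by the Sylvester determinant identity det(I_4 - U V^T) = det(I_2 - V^T U) = det([[-15, 1], [-9, 1]]) = (-15)(1) - (1)(-9) = -6. (Direct check: I - K =
[[-3, 5, -3, -8],
 [0, 4, -3, -6],
 [-6, 9, -5, -15],
 [-6, 6, -3, -8]]
has determinant -6.) The finite-dimensional Fredholm alternative says: either (I - K) is invertible, or ker(I - K) ≠ {0} and then range(I - K) = ker((I - K)^*)^⊥, with dim ker(I - K) = dim ker((I - K)^*). Since det(I - K) ≠ 0, 1 is not an eigenvalue of K and ker(I - K) = {0}, so we are in the first case: for every y there is a unique x = (I - K)^(-1) y. (Explicitly, by the Woodbury identity, (I - U V^T)^(-1) = I + U (I_2 - G)^(-1) V^T.)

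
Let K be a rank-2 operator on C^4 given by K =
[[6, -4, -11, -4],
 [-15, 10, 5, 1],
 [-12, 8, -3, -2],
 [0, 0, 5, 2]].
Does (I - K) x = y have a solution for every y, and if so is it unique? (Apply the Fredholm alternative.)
(I - K) is invertible (det(I - K) = -198 ≠ 0), so for every y in C^4 the equation (I - K) x = y has a unique solution.

K has rank 2 and factors as K = U V^T = u1 v1^T + u2 v2^T with u1 = (3, -3, -1, -1), v1 = (3, -2, -3, -1), u2 = (1, 2, 3, -1), v2 = (-3, 2, -2, -1) (multiplying out reproduces the displayed K). The nonzero eigenvalues of U V^T coincide with those of the 2 x 2 matrix G = V^T U = [[v1·u1, v1·u2], [v2·u1, v2·u2]] = [[19, -9], [-12, -4]], and by the Sylvester determinant identity det(I_4 - U V^T) = det(I_2 - V^T U) = det([[-18, 9], [12, 5]]) = (-18)(5) - (9)(12) = -198. (Direct check: I - K =
[[-5, 4, 11, 4],
 [15, -9, -5, -1],
 [12, -8, 4, 2],
 [0, 0, -5, -1]]
has determinant -198.) The finite-dimensional Fredholm alternative says: either (I - K) is invertible, or ker(I - K) ≠ {0} and then range(I - K) = ker((I - K)^*)^⊥, with dim ker(I - K) = dim ker((I - K)^*). Since det(I - K) ≠ 0, 1 is not an eigenvalue of K and ker(I - K) = {0}, so we are in the first case: for every y there is a unique x = (I - K)^(-1) y. (Explicitly, by the Woodbury identity, (I - U V^T)^(-1) = I + U (I_2 - G)^(-1) V^T.)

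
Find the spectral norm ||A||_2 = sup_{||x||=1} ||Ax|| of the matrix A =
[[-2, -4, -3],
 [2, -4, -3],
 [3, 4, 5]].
||A||_2 ≈ 9.7088 (= sqrt(largest eigenvalue of A^T A))

||A||_2 = sigma_max(A) = sqrt(lambda_max(A^T A)). Form the symmetric matrix M = A^T A =
[[17, 12, 15],
 [12, 48, 44],
 [15, 44, 43]].
Its characteristic polynomial (trace, sum of principal 2x2 minors, determinant of M give the coefficients) is
  p(λ) = det(λ I - M) = λ^3 - 108λ^2 + 1306λ - 1024.
No integer candidate from the rational root theorem (±divisors of 1024) is a root, so the roots are irrational. The cubic discriminant is Δ = 8396000672 > 0, so there are three distinct real roots. p(0) = -1024 and p(1) = 175 have opposite signs, so a root lies in (0, 1); Newton's method refines it to λ ≈ 0.8423. p(12) = 824 and p(13) = -101 have opposite signs, so a root lies in (12, 13); Newton's method refines it to λ ≈ 12.8978. p(94) = -1964 and p(95) = 5721 have opposite signs, so a root lies in (94, 95); Newton's method refines it to λ ≈ 94.26. Check (Vieta): the three roots sum to 108, matching tr M = 108.
So the eigenvalues of A^T A are ≈ 0.8423, 12.8978, 94.26 (all ≥ 0, as they must be for A^T A). The largest is λ_max ≈ 94.26, hence ||A||_2 = sqrt(λ_max) ≈ 9.7088.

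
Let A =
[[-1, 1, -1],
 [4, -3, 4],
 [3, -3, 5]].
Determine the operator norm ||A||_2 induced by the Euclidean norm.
||A||_2 ≈ 9.2698 (= sqrt(largest eigenvalue of A^T A))

||A||_2 = sigma_max(A) = sqrt(lambda_max(A^T A)). Form the symmetric matrix M = A^T A =
[[26, -22, 32],
 [-22, 19, -28],
 [32, -28, 42]].
Its characteristic polynomial (trace, sum of principal 2x2 minors, determinant of M give the coefficients) is
  p(λ) = det(λ I - M) = λ^3 - 87λ^2 + 92λ - 4.
No integer candidate from the rational root theorem (±divisors of 4) is a root, so the roots are irrational. The cubic discriminant is Δ = 50989072 > 0, so there are three distinct real roots. p(0) = -4 and p(1) = 2 have opposite signs, so a root lies in (0, 1); Newton's method refines it to λ ≈ 0.0454. p(1) = 2 and p(2) = -160 have opposite signs, so a root lies in (1, 2); Newton's method refines it to λ ≈ 1.0247. p(85) = -6634 and p(86) = 512 have opposite signs, so a root lies in (85, 86); Newton's method refines it to λ ≈ 85.9299. Check (Vieta): the three roots sum to 87, matching tr M = 87.
So the eigenvalues of A^T A are ≈ 0.0454, 1.0247, 85.9299 (all ≥ 0, as they must be for A^T A). The largest is λ_max ≈ 85.9299, hence ||A||_2 = sqrt(λ_max) ≈ 9.2698.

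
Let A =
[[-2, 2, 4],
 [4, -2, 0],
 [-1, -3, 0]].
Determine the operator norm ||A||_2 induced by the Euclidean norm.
||A||_2 ≈ 5.9097 (= sqrt(largest eigenvalue of A^T A))

||A||_2 = sigma_max(A) = sqrt(lambda_max(A^T A)). Form the symmetric matrix M = A^T A =
[[21, -9, -8],
 [-9, 17, 8],
 [-8, 8, 16]].
Its characteristic polynomial (trace, sum of principal 2x2 minors, determinant of M give the coefficients) is
  p(λ) = det(λ I - M) = λ^3 - 54λ^2 + 756λ - 3136.
No integer candidate from the rational root theorem (±divisors of 3136) is a root, so the roots are irrational. The cubic discriminant is Δ = 1947456 > 0, so there are three distinct real roots. p(8) = -32 and p(9) = 23 have opposite signs, so a root lies in (8, 9); Newton's method refines it to λ ≈ 8.4532. p(10) = 24 and p(11) = -23 have opposite signs, so a root lies in (10, 11); Newton's method refines it to λ ≈ 10.6225. p(34) = -552 and p(35) = 49 have opposite signs, so a root lies in (34, 35); Newton's method refines it to λ ≈ 34.9243. Check (Vieta): the three roots sum to 54, matching tr M = 54.
So the eigenvalues of A^T A are ≈ 8.4532, 10.6225, 34.9243 (all ≥ 0, as they must be for A^T A). The largest is λ_max ≈ 34.9243, hence ||A||_2 = sqrt(λ_max) ≈ 5.9097.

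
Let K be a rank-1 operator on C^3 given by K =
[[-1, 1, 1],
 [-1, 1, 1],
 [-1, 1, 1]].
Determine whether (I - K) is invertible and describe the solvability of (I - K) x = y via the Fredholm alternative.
(I - K) is singular (det(I - K) = 0, i.e. 1 ∈ sigma(K)). (I - K) x = y is solvable iff y ⊥ ker((I - K)^*) = span{(-1, 1, 1)}, i.e. iff -y_1 + y_2 + y_3 = 0. When solvable, the solutions are x = y + c·(1, 1, 1), c arbitrary (ker(I - K) = span{(1, 1, 1)}, dimension 1).

K has rank 1, so it is an outer product K = u v^T: every row of K is a multiple of one row vector. Reading off the entries, u = (1, 1, 1) and v = (-1, 1, 1) (row i of K equals u_i·v^T). A rank-one matrix u v^T satisfies K u = u (v·u) and kills the (2)-dimensional subspace v^⊥, so its characteristic polynomial is lambda^2 (lambda - v·u) with v·u = tr K = 1. Hence the eigenvalues of I - K are 1 (multiplicity 2) and 1 - (1) = 0, so det(I - K) = 0. (Direct check: I - K =
[[2, -1, -1],
 [1, 0, -1],
 [1, -1, 0]]
has determinant 0.) So 1 is an eigenvalue of K and (I - K) is not invertible. The finite-dimensional Fredholm alternative says: either (I - K) is invertible, or ker(I - K) ≠ {0} and then range(I - K) = ker((I - K)^*)^⊥, with dim ker(I - K) = dim ker((I - K)^*). We are in the second case, so we need both kernels. Kernel of I - K: (I - K) u = u - u (v·u) = u - u = 0, so ker(I - K) = span{u} = span{(1, 1, 1)} (it is exactly 1-dimensional because rank(I - K) = 2). Kernel of the adjoint: K is real, so (I - K)^* = I - K^T = I - v u^T, and (I - v u^T) v = v - v (u·v) = 0; hence ker((I - K)^*) = span{v} = span{(-1, 1, 1)}. Therefore (I - K) x = y is solvable iff <y, v> = 0, i.e. iff -y_1 + y_2 + y_3 = 0. When this holds, K y = u (v·y) = 0, so (I - K) y = y and x = y is a particular solution; the full solution set is the line x = y + c·u = y + c·(1, 1, 1), c ∈ C.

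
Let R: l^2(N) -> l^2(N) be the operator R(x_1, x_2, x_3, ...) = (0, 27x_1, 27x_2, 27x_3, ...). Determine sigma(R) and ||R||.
sigma(R) = closed disk {z in C : |z| ≤ 27}; ||R|| = 27

Note R = 27·U where U is the unit right shift (U x)_k = x_{k-1} (with x_0 := 0); so ||R|| = 27||U|| and sigma(R) = 27·sigma(U). ||R x||^2 = sum_{k≥1} |27x_k|^2 = 729||x||^2, so ||R|| = 27 and sigma(R) ⊂ {|z| ≤ 27}. For any |lambda| < 27, the equation (R - lambda I) x = 0 forces x_1 = 0, then 27x_k = lambda x_{k+1} ⇒ x = 0, so R has no eigenvalues. But (R - lambda I) is not surjective for |lambda| < 27: solving (R - lambda I) x = e_1 would require x_n proportional to (lambda/27)^(-n), which is not in l^2. So every |lambda| < 27 lies in the residual spectrum. The boundary |lambda| = 27 is in the approximate point spectrum (the spectrum is closed). Hence sigma(R) is the closed disk of radius 27.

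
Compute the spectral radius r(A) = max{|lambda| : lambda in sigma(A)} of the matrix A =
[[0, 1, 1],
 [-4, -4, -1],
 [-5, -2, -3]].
r(A) ≈ 2.8367

The eigenvalues of A are the roots of its characteristic polynomial. With M = A (coefficients from the trace, the sum of principal 2x2 minors, and det A):
  p(λ) = det(λ I - M) = λ^3 + 7λ^2 + 19λ + 19.
No integer candidate from the rational root theorem (±divisors of 19) is a root, so the roots are irrational. The cubic discriminant is Δ = -76 < 0, so there is one real root and a complex-conjugate pair. p(-3) = -2 and p(-2) = 1 have opposite signs, so a root lies in (-3, -2); Newton's method refines it to λ ≈ -2.3611. Dividing out (λ - (-2.3611)) leaves approximately λ^2 + 4.6389λ + 8.0471. For λ^2 + 4.6389λ + 8.0471 the discriminant is -10.669. It is negative, so the remaining roots are the complex-conjugate pair λ ≈ -2.3194 ± 1.6332i. Their product equals the constant term, so |λ|^2 ≈ 8.0471 and |λ| ≈ 2.8367.
Thus the eigenvalues (to 4 decimals) are -2.3611 (modulus 2.3611); -2.3194 ± 1.6332i (modulus 2.8367). The spectral radius is the largest modulus: r(A) ≈ 2.8367. (Cross-check: r(A) ≤ ||A||_2 ≈ 8.2076; equality holds whenever A is normal, though it can also hold for some non-normal A.)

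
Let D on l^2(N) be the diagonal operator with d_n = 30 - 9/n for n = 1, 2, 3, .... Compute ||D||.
||D|| = 30

For a diagonal operator on l^2 with entries d_n, ||D|| = sup_n |d_n|. Here d_1 = 21, d_2 = 51/2, ..., and d_n = 30 - 9/n increases monotonically toward 30. All terms lie in [21, 30), so |d_n| = d_n and the supremum is the limit 30, which is not attained by any individual d_n. Hence ||D|| = 30.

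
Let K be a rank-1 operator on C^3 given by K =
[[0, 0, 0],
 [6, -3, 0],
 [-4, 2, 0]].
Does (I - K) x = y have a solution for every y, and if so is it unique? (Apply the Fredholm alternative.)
(I - K) is invertible (det(I - K) = 4 ≠ 0), so for every y in C^3 the equation (I - K) x = y has a unique solution.

K has rank 1, so it is an outer product K = u v^T: every row of K is a multiple of one row vector. Reading off the entries, u = (0, -3, 2) and v = (-2, 1, 0) (row i of K equals u_i·v^T). A rank-one matrix u v^T satisfies K u = u (v·u) and kills the (2)-dimensional subspace v^⊥, so its characteristic polynomial is lambda^2 (lambda - v·u) with v·u = tr K = -3. Hence the eigenvalues of I - K are 1 (multiplicity 2) and 1 - (-3) = 4, so det(I - K) = 4. (Direct check: I - K =
[[1, 0, 0],
 [-6, 4, 0],
 [4, -2, 1]]
has determinant 4.) The finite-dimensional Fredholm alternative says: either (I - K) is invertible, or ker(I - K) ≠ {0} and then range(I - K) = ker((I - K)^*)^⊥, with dim ker(I - K) = dim ker((I - K)^*). Since det(I - K) ≠ 0, 1 is not an eigenvalue of K and ker(I - K) = {0}, so we are in the first case: for every y there is a unique x = (I - K)^(-1) y. Explicitly, by the Sherman–Morrison formula, (I - u v^T)^(-1) = I + u v^T/(1 - v·u), i.e. (I - K)^(-1) = I + K/(4).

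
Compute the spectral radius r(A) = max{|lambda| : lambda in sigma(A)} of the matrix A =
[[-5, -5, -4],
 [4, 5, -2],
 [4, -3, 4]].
r(A) ≈ 6.958

The eigenvalues of A are the roots of its characteristic polynomial. With M = A (coefficients from the trace, the sum of principal 2x2 minors, and det A):
  p(λ) = det(λ I - M) = λ^3 - 4λ^2 + 5λ - 178.
No integer candidate from the rational root theorem (±divisors of 178) is a root, so the roots are irrational. The cubic discriminant is Δ = -837056 < 0, so there is one real root and a complex-conjugate pair. p(6) = -76 and p(7) = 4 have opposite signs, so a root lies in (6, 7); Newton's method refines it to λ ≈ 6.958. Dividing out (λ - (6.958)) leaves approximately λ^2 + 2.958λ + 25.582. For λ^2 + 2.958λ + 25.582 the discriminant is -93.578. It is negative, so the remaining roots are the complex-conjugate pair λ ≈ -1.479 ± 4.8368i. Their product equals the constant term, so |λ|^2 ≈ 25.582 and |λ| ≈ 5.0579.
Thus the eigenvalues (to 4 decimals) are 6.958 (modulus 6.958); -1.479 ± 4.8368i (modulus 5.0579). The spectral radius is the largest modulus: r(A) ≈ 6.958. (Cross-check: r(A) ≤ ||A||_2 ≈ 9.8485; equality holds whenever A is normal, though it can also hold for some non-normal A.)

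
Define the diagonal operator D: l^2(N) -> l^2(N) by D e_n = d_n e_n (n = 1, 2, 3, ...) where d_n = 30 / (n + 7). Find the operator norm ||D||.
||D|| = 15/4 (attained at n = 1)

For D diagonal, ||D|| = sup_n |d_n| = sup_n 30/(n + 7). This is positive and strictly decreasing in n, so the supremum is attained at n = 1: d_1 = 30/(1 + 7) = 15/4. Hence ||D|| = 15/4.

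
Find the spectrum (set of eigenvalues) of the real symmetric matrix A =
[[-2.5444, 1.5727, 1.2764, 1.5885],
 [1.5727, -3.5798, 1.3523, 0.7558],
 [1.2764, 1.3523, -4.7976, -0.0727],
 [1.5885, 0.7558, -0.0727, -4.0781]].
sigma(A) ≈ {-6, -5, -4, 0}

A is real symmetric, so its spectrum consists of real eigenvalues. Expanding the characteristic polynomial of the displayed matrix gives
  det(λ I - A) = p(λ) = λ^4 + (15)λ^3 + (73.9989)λ^2 + (119.997)λ + (-0.0014).
Solving p(λ) = 0 yields eigenvalues ≈ -6, -5, -4, 0. (A is shown rounded to 4 decimals, so these recover the underlying integer eigenvalues to within that precision.)
Verification: the trace of A = -15 equals the sum of eigenvalues -15, and det(A) ≈ -0.0014 matches the eigenvalue product 0.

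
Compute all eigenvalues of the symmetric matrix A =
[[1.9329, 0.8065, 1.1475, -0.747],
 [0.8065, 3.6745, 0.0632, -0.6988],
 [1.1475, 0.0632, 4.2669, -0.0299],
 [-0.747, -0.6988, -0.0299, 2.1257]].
sigma(A) ≈ {1, 2, 4, 5}

A is real symmetric, so its spectrum consists of real eigenvalues. Expanding the characteristic polynomial of the displayed matrix gives
  det(λ I - A) = p(λ) = λ^4 + (-12)λ^3 + (49)λ^2 + (-78)λ + (40).
Solving p(λ) = 0 yields eigenvalues ≈ 1, 2, 4, 5. (A is shown rounded to 4 decimals, so these recover the underlying integer eigenvalues to within that precision.)
Verification: the trace of A = 12 equals the sum of eigenvalues 12, and det(A) ≈ 40.0005 matches the eigenvalue product 40.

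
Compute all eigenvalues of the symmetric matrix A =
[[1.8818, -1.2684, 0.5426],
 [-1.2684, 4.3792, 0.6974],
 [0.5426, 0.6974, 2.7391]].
sigma(A) ≈ {1, 3, 5}

A is real symmetric, so its spectrum consists of real eigenvalues. Expanding the characteristic polynomial of the displayed matrix gives
  det(λ I - A) = p(λ) = λ^3 + (-9)λ^2 + (23)λ + (-15.0011).
Solving p(λ) = 0 yields eigenvalues ≈ 1, 3, 5. (A is shown rounded to 4 decimals, so these recover the underlying integer eigenvalues to within that precision.)
Verification: the trace of A = 9 equals the sum of eigenvalues 9, and det(A) ≈ 15.0011 matches the eigenvalue product 15.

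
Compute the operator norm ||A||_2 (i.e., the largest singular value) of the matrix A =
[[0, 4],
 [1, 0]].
||A||_2 = 4 (= sqrt(largest eigenvalue of A^T A))

||A||_2 = sigma_max(A) = sqrt(lambda_max(A^T A)). Form the symmetric matrix M = A^T A =
[[1, 0],
 [0, 16]].
Its characteristic polynomial (trace, determinant of M give the coefficients) is
  p(λ) = det(λ I - M) = λ^2 - 17λ + 16.
For λ^2 - 17λ + 16 the discriminant is 225. It is a perfect square (15^2), so the roots are rational: λ = (17 ± 15)/2 = 16, 1.
So the eigenvalues of A^T A are ≈ 1, 16 (all ≥ 0, as they must be for A^T A). The largest is λ_max = 16, hence ||A||_2 = sqrt(λ_max) = 4.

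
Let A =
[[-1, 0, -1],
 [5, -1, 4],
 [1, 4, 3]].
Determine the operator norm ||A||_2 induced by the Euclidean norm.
||A||_2 ≈ 7.1568 (= sqrt(largest eigenvalue of A^T A))

||A||_2 = sigma_max(A) = sqrt(lambda_max(A^T A)). Form the symmetric matrix M = A^T A =
[[27, -1, 24],
 [-1, 17, 8],
 [24, 8, 26]].
Its characteristic polynomial (trace, sum of principal 2x2 minors, determinant of M give the coefficients) is
  p(λ) = det(λ I - M) = λ^3 - 70λ^2 + 962λ - 4.
No integer candidate from the rational root theorem (±divisors of 4) is a root, so the roots are irrational. The cubic discriminant is Δ = 972927136 > 0, so there are three distinct real roots. p(0) = -4 and p(1) = 889 have opposite signs, so a root lies in (0, 1); Newton's method refines it to λ ≈ 0.0042. p(18) = 464 and p(19) = -137 have opposite signs, so a root lies in (18, 19); Newton's method refines it to λ ≈ 18.7762. p(51) = -361 and p(52) = 1348 have opposite signs, so a root lies in (51, 52); Newton's method refines it to λ ≈ 51.2197. Check (Vieta): the three roots sum to 70, matching tr M = 70.
So the eigenvalues of A^T A are ≈ 0.0042, 18.7762, 51.2197 (all ≥ 0, as they must be for A^T A). The largest is λ_max ≈ 51.2197, hence ||A||_2 = sqrt(λ_max) ≈ 7.1568.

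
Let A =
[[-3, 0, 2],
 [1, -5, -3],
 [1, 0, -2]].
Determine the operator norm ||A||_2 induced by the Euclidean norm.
||A||_2 ≈ 6.3643 (= sqrt(largest eigenvalue of A^T A))

||A||_2 = sigma_max(A) = sqrt(lambda_max(A^T A)). Form the symmetric matrix M = A^T A =
[[11, -5, -11],
 [-5, 25, 15],
 [-11, 15, 17]].
Its characteristic polynomial (trace, sum of principal 2x2 minors, determinant of M give the coefficients) is
  p(λ) = det(λ I - M) = λ^3 - 53λ^2 + 516λ - 400.
No integer candidate from the rational root theorem (±divisors of 400) is a root, so the roots are irrational. The cubic discriminant is Δ = 152743120 > 0, so there are three distinct real roots. p(0) = -400 and p(1) = 64 have opposite signs, so a root lies in (0, 1); Newton's method refines it to λ ≈ 0.8478. p(11) = 194 and p(12) = -112 have opposite signs, so a root lies in (11, 12); Newton's method refines it to λ ≈ 11.6477. p(40) = -560 and p(41) = 584 have opposite signs, so a root lies in (40, 41); Newton's method refines it to λ ≈ 40.5045. Check (Vieta): the three roots sum to 53, matching tr M = 53.
So the eigenvalues of A^T A are ≈ 0.8478, 11.6477, 40.5045 (all ≥ 0, as they must be for A^T A). The largest is λ_max ≈ 40.5045, hence ||A||_2 = sqrt(λ_max) ≈ 6.3643.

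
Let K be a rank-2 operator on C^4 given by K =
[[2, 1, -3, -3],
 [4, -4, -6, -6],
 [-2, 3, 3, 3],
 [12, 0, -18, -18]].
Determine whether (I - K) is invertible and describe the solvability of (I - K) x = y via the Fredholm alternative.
(I - K) is invertible (det(I - K) = 84 ≠ 0), so for every y in C^4 the equation (I - K) x = y has a unique solution.

K has rank 2 and factors as K = U V^T = u1 v1^T + u2 v2^T with u1 = (1, -1, 1, 3), v1 = (2, 1, -3, -3), u2 = (0, 3, -2, 3), v2 = (2, -1, -3, -3) (multiplying out reproduces the displayed K). The nonzero eigenvalues of U V^T coincide with those of the 2 x 2 matrix G = V^T U = [[v1·u1, v1·u2], [v2·u1, v2·u2]] = [[-11, 0], [-9, -6]], and by the Sylvester determinant identity det(I_4 - U V^T) = det(I_2 - V^T U) = det([[12, 0], [9, 7]]) = (12)(7) - (0)(9) = 84. (Direct check: I - K =
[[-1, -1, 3, 3],
 [-4, 5, 6, 6],
 [2, -3, -2, -3],
 [-12, 0, 18, 19]]
has determinant 84.) The finite-dimensional Fredholm alternative says: either (I - K) is invertible, or ker(I - K) ≠ {0} and then range(I - K) = ker((I - K)^*)^⊥, with dim ker(I - K) = dim ker((I - K)^*). Since det(I - K) ≠ 0, 1 is not an eigenvalue of K and ker(I - K) = {0}, so we are in the first case: for every y there is a unique x = (I - K)^(-1) y. (Explicitly, by the Woodbury identity, (I - U V^T)^(-1) = I + U (I_2 - G)^(-1) V^T.)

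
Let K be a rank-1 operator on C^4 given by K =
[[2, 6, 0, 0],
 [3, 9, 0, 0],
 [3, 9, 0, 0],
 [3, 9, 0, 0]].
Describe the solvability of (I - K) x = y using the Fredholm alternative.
(I - K) is invertible (det(I - K) = -10 ≠ 0), so for every y in C^4 the equation (I - K) x = y has a unique solution.

K has rank 1, so it is an outer product K = u v^T: every row of K is a multiple of one row vector. Reading off the entries, u = (2, 3, 3, 3) and v = (1, 3, 0, 0) (row i of K equals u_i·v^T). A rank-one matrix u v^T satisfies K u = u (v·u) and kills the (3)-dimensional subspace v^⊥, so its characteristic polynomial is lambda^3 (lambda - v·u) with v·u = tr K = 11. Hence the eigenvalues of I - K are 1 (multiplicity 3) and 1 - (11) = -10, so det(I - K) = -10. (Direct check: I - K =
[[-1, -6, 0, 0],
 [-3, -8, 0, 0],
 [-3, -9, 1, 0],
 [-3, -9, 0, 1]]
has determinant -10.) The finite-dimensional Fredholm alternative says: either (I - K) is invertible, or ker(I - K) ≠ {0} and then range(I - K) = ker((I - K)^*)^⊥, with dim ker(I - K) = dim ker((I - K)^*). Since det(I - K) ≠ 0, 1 is not an eigenvalue of K and ker(I - K) = {0}, so we are in the first case: for every y there is a unique x = (I - K)^(-1) y. Explicitly, by the Sherman–Morrison formula, (I - u v^T)^(-1) = I + u v^T/(1 - v·u), i.e. (I - K)^(-1) = I + K/(-10).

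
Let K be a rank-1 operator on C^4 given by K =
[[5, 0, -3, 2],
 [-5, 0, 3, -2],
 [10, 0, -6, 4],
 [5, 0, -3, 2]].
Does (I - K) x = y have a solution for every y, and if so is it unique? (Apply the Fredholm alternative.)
(I - K) is singular (det(I - K) = 0, i.e. 1 ∈ sigma(K)). (I - K) x = y is solvable iff y ⊥ ker((I - K)^*) = span{(5, 0, -3, 2)}, i.e. iff 5y_1 - 3y_3 + 2y_4 = 0. When solvable, the solutions are x = y + c·(1, -1, 2, 1), c arbitrary (ker(I - K) = span{(1, -1, 2, 1)}, dimension 1).

K has rank 1, so it is an outer product K = u v^T: every row of K is a multiple of one row vector. Reading off the entries, u = (1, -1, 2, 1) and v = (5, 0, -3, 2) (row i of K equals u_i·v^T). A rank-one matrix u v^T satisfies K u = u (v·u) and kills the (3)-dimensional subspace v^⊥, so its characteristic polynomial is lambda^3 (lambda - v·u) with v·u = tr K = 1. Hence the eigenvalues of I - K are 1 (multiplicity 3) and 1 - (1) = 0, so det(I - K) = 0. (Direct check: I - K =
[[-4, 0, 3, -2],
 [5, 1, -3, 2],
 [-10, 0, 7, -4],
 [-5, 0, 3, -1]]
has determinant 0.) So 1 is an eigenvalue of K and (I - K) is not invertible. The finite-dimensional Fredholm alternative says: either (I - K) is invertible, or ker(I - K) ≠ {0} and then range(I - K) = ker((I - K)^*)^⊥, with dim ker(I - K) = dim ker((I - K)^*). We are in the second case, so we need both kernels. Kernel of I - K: (I - K) u = u - u (v·u) = u - u = 0, so ker(I - K) = span{u} = span{(1, -1, 2, 1)} (it is exactly 1-dimensional because rank(I - K) = 3). Kernel of the adjoint: K is real, so (I - K)^* = I - K^T = I - v u^T, and (I - v u^T) v = v - v (u·v) = 0; hence ker((I - K)^*) = span{v} = span{(5, 0, -3, 2)}. Therefore (I - K) x = y is solvable iff <y, v> = 0, i.e. iff 5y_1 - 3y_3 + 2y_4 = 0. When this holds, K y = u (v·y) = 0, so (I - K) y = y and x = y is a particular solution; the full solution set is the line x = y + c·u = y + c·(1, -1, 2, 1), c ∈ C.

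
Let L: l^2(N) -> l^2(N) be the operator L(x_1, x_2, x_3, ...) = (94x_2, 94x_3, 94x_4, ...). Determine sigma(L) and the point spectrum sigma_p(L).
sigma(L) = closed disk {z in C : |z| ≤ 94}; sigma_p(L) = open disk {z in C : |z| < 94}

Note L = 94·V where V is the unit left shift (V x)_k = x_{k+1}; so sigma(L) = 94·sigma(V) and ||L|| = 94||V||. ||L x||^2 = 8836sum_{k≥2} |x_k|^2 ≤ 8836||x||^2, with equality on {x : x_1 = 0}, so ||L|| = 94. For any lambda with |lambda| < 94, set r = lambda/94 (|r| < 1); the vector x = (1, r, r^2, ...) is in l^2 and satisfies L x = 94(r, r^2, ...) = lambda x, so lambda is an eigenvalue. On the boundary |lambda| = 94 the geometric series diverges, so no l^2 eigenvector exists, but these lambda lie in the approximate point spectrum. Hence sigma(L) is the closed disk of radius 94 and sigma_p(L) is the open disk.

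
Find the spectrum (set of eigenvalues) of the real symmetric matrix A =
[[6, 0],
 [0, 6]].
sigma(A) ≈ {6} (6 with multiplicity 2)

A is real symmetric, so its spectrum consists of real eigenvalues. Expanding the characteristic polynomial of the displayed matrix gives
  det(λ I - A) = p(λ) = λ^2 + (-12)λ + (36).
Solving p(λ) = 0 yields eigenvalues ≈ 6, 6. (A is shown rounded to 4 decimals, so these recover the underlying integer eigenvalues to within that precision.)
Verification: the trace of A = 12 equals the sum of eigenvalues 12, and det(A) ≈ 36.0000 matches the eigenvalue product 36.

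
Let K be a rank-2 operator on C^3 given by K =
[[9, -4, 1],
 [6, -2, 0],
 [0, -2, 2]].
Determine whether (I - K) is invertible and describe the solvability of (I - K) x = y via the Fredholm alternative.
(I - K) is invertible (det(I - K) = 12 ≠ 0), so for every y in C^3 the equation (I - K) x = y has a unique solution.

K has rank 2 and factors as K = U V^T = u1 v1^T + u2 v2^T with u1 = (-1, 0, -2), v1 = (-3, 2, -1), u2 = (2, 2, -2), v2 = (3, -1, 0) (multiplying out reproduces the displayed K). The nonzero eigenvalues of U V^T coincide with those of the 2 x 2 matrix G = V^T U = [[v1·u1, v1·u2], [v2·u1, v2·u2]] = [[5, 0], [-3, 4]], and by the Sylvester determinant identity det(I_3 - U V^T) = det(I_2 - V^T U) = det([[-4, 0], [3, -3]]) = (-4)(-3) - (0)(3) = 12. (Direct check: I - K =
[[-8, 4, -1],
 [-6, 3, 0],
 [0, 2, -1]]
has determinant 12.) The finite-dimensional Fredholm alternative says: either (I - K) is invertible, or ker(I - K) ≠ {0} and then range(I - K) = ker((I - K)^*)^⊥, with dim ker(I - K) = dim ker((I - K)^*). Since det(I - K) ≠ 0, 1 is not an eigenvalue of K and ker(I - K) = {0}, so we are in the first case: for every y there is a unique x = (I - K)^(-1) y. (Explicitly, by the Woodbury identity, (I - U V^T)^(-1) = I + U (I_2 - G)^(-1) V^T.)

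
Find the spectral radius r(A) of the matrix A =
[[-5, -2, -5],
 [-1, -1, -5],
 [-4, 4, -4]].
r(A) ≈ 8.3729

The eigenvalues of A are the roots of its characteristic polynomial. With M = A (coefficients from the trace, the sum of principal 2x2 minors, and det A):
  p(λ) = det(λ I - M) = λ^3 + 10λ^2 + 27λ + 112.
No integer candidate from the rational root theorem (±divisors of 112) is a root, so the roots are irrational. The cubic discriminant is Δ = -248200 < 0, so there is one real root and a complex-conjugate pair. p(-9) = -50 and p(-8) = 24 have opposite signs, so a root lies in (-9, -8); Newton's method refines it to λ ≈ -8.3729. Dividing out (λ - (-8.3729)) leaves approximately λ^2 + 1.6271λ + 13.3765. For λ^2 + 1.6271λ + 13.3765 the discriminant is -50.8585. It is negative, so the remaining roots are the complex-conjugate pair λ ≈ -0.8135 ± 3.5658i. Their product equals the constant term, so |λ|^2 ≈ 13.3765 and |λ| ≈ 3.6574.
Thus the eigenvalues (to 4 decimals) are -8.3729 (modulus 8.3729); -0.8135 ± 3.5658i (modulus 3.6574). The spectral radius is the largest modulus: r(A) ≈ 8.3729. (Cross-check: r(A) ≤ ||A||_2 ≈ 10.0858; equality holds whenever A is normal, though it can also hold for some non-normal A.)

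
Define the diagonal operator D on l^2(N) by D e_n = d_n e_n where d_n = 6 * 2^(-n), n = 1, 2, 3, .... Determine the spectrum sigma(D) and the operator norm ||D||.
sigma(D) = {6 * 2^(-n) : n ≥ 1} ∪ {0}; ||D|| = 3

A bounded diagonal operator on l^2 with diagonal entries d_n has spectrum equal to the closure of {d_n : n ≥ 1}: every d_n is an eigenvalue (with eigenvector e_n), so {d_n} ⊂ sigma(D); the spectrum is closed, so its closure is too; and for lambda not in the closure, (D - lambda I) has bounded inverse (the diagonal entries 1/(d_n - lambda) are bounded). For our sequence d_n = 6 * 2^(-n), n = 1, 2, 3, ...:
  - {d_n} = {6 * 2^(-n) : n ≥ 1}; the only limit point is 0
  - closure = {6 * 2^(-n) : n ≥ 1} ∪ {0}
For the norm: a diagonal operator has ||D|| = sup_n |d_n|. Here d_n = 6 * 2^(-n) is positive and decreasing, so sup_n |d_n| = d_1 = 6/2 = 3. So ||D|| = 3.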